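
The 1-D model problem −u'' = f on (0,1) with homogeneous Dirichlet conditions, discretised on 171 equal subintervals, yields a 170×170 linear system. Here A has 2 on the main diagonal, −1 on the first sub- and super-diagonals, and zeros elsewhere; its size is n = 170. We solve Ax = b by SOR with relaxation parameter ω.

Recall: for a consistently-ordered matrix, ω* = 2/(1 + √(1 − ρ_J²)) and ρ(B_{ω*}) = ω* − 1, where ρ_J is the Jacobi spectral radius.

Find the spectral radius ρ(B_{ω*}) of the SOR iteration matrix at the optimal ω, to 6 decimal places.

B_J for the 170×170 system has eigenvalues cos(kπ/171); ρ_J = cos(π/171) = 0.999831.
1 − cos²(π/171) = sin²(π/171) ⇒ √(1−ρ_J²) = sin(π/171) = 0.0183709.
ω* = 2/(1+0.0183709) = 1.963921
ρ_SOR = ω* − 1 ≈ 0.963921.

ρ_SOR = 0.963921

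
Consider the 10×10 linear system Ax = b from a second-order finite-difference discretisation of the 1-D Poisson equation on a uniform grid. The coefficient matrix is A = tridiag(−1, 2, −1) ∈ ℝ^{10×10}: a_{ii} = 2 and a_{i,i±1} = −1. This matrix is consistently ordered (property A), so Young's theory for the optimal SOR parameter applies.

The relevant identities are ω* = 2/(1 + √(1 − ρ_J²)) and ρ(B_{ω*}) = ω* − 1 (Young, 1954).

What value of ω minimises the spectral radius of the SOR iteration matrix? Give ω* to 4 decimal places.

With n=10, ρ(Jacobi) = cos(π/11) = 0.9595.
root = sin(π/11) = 0.28173  (since 1−cos² = sin²).
Then 2/(1+√(1−ρ_J²)) = 2/(1+0.28173); ω* = 2/1.28173 = 1.5604.
ρ_SOR = ω* − 1 ≈ 0.5604.

ω* = 1.5604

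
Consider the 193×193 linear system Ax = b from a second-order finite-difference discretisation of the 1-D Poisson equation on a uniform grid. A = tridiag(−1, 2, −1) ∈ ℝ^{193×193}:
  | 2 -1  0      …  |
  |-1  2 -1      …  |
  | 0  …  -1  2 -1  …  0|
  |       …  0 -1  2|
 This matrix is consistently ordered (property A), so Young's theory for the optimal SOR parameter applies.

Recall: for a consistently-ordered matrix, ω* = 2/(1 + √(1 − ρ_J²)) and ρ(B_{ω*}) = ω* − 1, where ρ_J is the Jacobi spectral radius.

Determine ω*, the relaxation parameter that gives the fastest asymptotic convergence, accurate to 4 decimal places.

B_J for the 193×193 system has eigenvalues cos(kπ/194); ρ_J = cos(π/194) = 0.9999.
√(1−ρ_J²) = |sin(π/194)| = 0.01619
[ω*] 2 ÷ (1 + 0.01619) = 2 ÷ 1.01619 = 1.9681.
ρ_SOR = ω* − 1 = 1.9681 − 1 = 0.9681.

ω* = 1.9681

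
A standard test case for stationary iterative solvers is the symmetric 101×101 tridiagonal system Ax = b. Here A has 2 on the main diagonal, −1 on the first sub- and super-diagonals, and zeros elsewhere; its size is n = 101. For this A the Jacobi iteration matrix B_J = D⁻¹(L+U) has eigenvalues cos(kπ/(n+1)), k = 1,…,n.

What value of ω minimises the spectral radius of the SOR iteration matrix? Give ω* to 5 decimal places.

ω* = 1.94025

[ρ_J] n=101: ρ(B_J) = cos(π/(n+1)) = cos(π/102) = 0.99953.
√(1−ρ_J²) = |sin(π/102)| = 0.030795
Then 2/(1+√(1−ρ_J²)) = 2/(1+0.030795); ω* = 2/1.030795 = 1.94025.
ρ(B_{ω*}) = ω*−1 = 0.94025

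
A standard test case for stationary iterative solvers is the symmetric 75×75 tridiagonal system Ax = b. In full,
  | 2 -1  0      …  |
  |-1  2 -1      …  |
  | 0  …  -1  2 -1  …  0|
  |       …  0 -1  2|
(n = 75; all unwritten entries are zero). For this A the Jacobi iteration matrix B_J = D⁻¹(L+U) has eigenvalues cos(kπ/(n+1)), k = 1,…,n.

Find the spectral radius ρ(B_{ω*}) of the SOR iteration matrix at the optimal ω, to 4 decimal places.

ρ_SOR = 0.9206

B_J for the 75×75 system has eigenvalues cos(kπ/76); ρ_J = cos(π/76) = 0.9991.
√(1−ρ_J²) = |sin(π/76)| = 0.04132
ω* = 2 / (1 + 0.04132) = 2 / 1.04132 ≈ 1.9206.
Hence ρ(B_{ω*}) = 1.9206 − 1 = 0.9206.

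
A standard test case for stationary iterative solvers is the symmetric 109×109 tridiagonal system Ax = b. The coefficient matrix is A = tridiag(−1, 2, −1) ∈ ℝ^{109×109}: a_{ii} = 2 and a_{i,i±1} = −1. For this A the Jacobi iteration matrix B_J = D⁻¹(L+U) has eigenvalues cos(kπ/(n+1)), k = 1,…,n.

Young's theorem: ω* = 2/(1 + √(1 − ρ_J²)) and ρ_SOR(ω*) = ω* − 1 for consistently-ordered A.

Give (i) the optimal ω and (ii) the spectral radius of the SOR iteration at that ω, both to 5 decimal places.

ω* = 1.94447, ρ_SOR = 0.94447

B_J for the 109×109 system has eigenvalues cos(kπ/110); ρ_J = cos(π/110) = 0.99959.
√(1−ρ_J²) = |sin(π/110)| = 0.028556
So ω* = 2/1.028556 = 1.94447 (Young).
ρ(B_{ω*}) = ω*−1 = 0.94447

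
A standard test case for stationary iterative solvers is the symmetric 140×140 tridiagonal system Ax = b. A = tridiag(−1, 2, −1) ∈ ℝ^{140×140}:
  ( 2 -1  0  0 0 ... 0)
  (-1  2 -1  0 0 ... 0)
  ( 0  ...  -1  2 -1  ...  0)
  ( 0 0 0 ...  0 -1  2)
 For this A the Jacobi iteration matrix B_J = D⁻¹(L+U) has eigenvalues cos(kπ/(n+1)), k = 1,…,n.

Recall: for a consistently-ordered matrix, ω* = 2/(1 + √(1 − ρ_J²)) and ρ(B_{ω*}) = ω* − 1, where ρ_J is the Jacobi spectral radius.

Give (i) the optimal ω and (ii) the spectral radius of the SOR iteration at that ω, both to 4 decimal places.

n=140: λ(B_J) = 1 − λ(A)/2 = cos(kπ/141); k=1 gives ρ_J = 0.9998.
√(1−ρ_J²) simplifies to sin(π/141) = 0.02228.
Then 2/(1+√(1−ρ_J²)) = 2/(1+0.02228); ω* = 2/1.02228 = 1.9564.
and ρ(B_{ω*}) = 1.9564 − 1 = 0.9564.

ω* = 1.9564, ρ_SOR = 0.9564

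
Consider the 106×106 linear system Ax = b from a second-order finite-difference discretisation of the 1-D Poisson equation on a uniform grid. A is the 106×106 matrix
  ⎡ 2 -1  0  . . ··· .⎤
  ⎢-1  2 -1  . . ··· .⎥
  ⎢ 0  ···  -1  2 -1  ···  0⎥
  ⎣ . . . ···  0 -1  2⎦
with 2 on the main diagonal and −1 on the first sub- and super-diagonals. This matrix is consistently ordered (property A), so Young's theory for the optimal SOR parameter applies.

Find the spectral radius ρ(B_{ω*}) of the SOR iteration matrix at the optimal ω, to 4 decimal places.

With n=106, ρ(Jacobi) = cos(π/107) = 0.9996.
1 − cos²(π/107) = sin²(π/107) ⇒ √(1−ρ_J²) = sin(π/107) = 0.02936.
Young: ω* = 2/(1+√(1−ρ_J²)) = 2/(1+0.02936) = 2/1.02936 = 1.9430.
[ρ_SOR] ω* − 1 = 0.9430.

ρ_SOR = 0.9430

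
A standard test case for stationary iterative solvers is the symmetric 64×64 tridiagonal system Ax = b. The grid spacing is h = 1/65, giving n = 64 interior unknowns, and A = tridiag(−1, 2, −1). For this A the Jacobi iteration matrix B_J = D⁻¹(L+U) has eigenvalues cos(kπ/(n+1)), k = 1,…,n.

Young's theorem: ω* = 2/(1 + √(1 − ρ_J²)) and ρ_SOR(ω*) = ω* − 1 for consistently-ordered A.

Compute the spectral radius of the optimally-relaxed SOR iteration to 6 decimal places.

spectrum of D⁻¹(L+U) = {cos(kπ/65) : 1≤k≤64}; ρ_J = cos(π/65) = 0.998832.
root = sin(π/65) = 0.0483134  (since 1−cos² = sin²).
ω* = 2 / (1 + 0.0483134) = 2 / 1.0483134 ≈ 1.907826.
ρ_SOR = ω* − 1 = 1.907826 − 1 = 0.907826.

ρ_SOR = 0.907826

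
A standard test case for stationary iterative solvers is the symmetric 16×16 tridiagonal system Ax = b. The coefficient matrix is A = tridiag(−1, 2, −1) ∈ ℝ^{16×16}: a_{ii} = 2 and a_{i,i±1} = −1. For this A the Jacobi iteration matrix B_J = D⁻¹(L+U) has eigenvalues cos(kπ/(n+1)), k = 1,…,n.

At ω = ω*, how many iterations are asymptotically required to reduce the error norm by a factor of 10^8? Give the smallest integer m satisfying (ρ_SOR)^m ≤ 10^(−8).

ρ_J = max_k |cos(kπ/17)| = cos(π/17) = 0.9829731
1 − cos²(π/17) = sin²(π/17) ⇒ √(1−ρ_J²) = sin(π/17) = 0.1837495.
Young: ω* = 2/(1+√(1−ρ_J²)) = 2/(1+0.1837495) = 2/1.1837495 = 1.6895466.
and ρ(B_{ω*}) = 1.6895466 − 1 = 0.6895466.
Need (0.6895466)^m ≤ 10^(−8): m ≥ 8·ln10/|ln 0.6895466| = 18.4207/0.371721 = 49.555 ⇒ m = 50.

m = 50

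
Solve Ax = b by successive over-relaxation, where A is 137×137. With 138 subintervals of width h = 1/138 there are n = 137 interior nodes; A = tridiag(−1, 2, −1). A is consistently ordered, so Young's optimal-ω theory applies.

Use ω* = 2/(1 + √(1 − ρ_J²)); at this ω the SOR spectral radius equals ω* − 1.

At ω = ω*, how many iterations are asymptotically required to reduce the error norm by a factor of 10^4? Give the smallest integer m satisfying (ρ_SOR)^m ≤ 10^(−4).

m = 203

ρ_J = max_k |cos(kπ/138)| = cos(π/138) = 0.9997409
1 − cos²(π/138) = sin²(π/138) ⇒ √(1−ρ_J²) = sin(π/138) = 0.0227632.
ω* = 2/(1+0.0227632) = 1.9554869
At ω = 1.9554869 every |λ(B_ω)| = ω−1, so ρ_SOR = 0.9554869.
Need (0.9554869)^m ≤ 10^(−4): m ≥ 4·ln10/|ln 0.9554869| = 9.21034/0.0455342 = 202.273 ⇒ m = 203.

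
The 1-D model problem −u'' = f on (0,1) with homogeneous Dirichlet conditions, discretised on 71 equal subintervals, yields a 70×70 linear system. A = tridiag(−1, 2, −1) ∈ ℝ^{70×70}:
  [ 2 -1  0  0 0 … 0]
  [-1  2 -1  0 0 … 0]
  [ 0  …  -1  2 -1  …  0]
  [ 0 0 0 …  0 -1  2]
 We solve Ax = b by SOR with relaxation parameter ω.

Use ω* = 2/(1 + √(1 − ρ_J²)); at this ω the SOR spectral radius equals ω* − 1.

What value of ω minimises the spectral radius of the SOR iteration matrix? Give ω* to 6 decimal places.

ω* = 1.915281

spectrum of D⁻¹(L+U) = {cos(kπ/71) : 1≤k≤70}; ρ_J = cos(π/71) = 0.999021.
√(1 − cos²(π/71)) = sin(π/71) ≈ 0.0442333.
ω* = 2/(1 + 0.0442333) = 2/1.0442333 = 1.915281.
At ω = 1.915281 every |λ(B_ω)| = ω−1, so ρ_SOR = 0.915281.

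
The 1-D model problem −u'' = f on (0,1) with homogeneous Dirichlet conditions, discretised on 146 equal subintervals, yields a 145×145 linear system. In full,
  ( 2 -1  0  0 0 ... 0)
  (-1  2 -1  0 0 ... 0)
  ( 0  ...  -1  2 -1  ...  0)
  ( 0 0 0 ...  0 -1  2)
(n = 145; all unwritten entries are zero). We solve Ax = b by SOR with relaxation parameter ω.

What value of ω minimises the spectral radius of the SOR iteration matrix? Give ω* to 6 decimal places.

spectrum of D⁻¹(L+U) = {cos(kπ/146) : 1≤k≤145}; ρ_J = cos(π/146) = 0.999769.
√(1 − cos²(π/146)) = sin(π/146) ≈ 0.0215161.
ω* = 2/(1+0.0215161) = 1.957874
and ρ(B_{ω*}) = 1.957874 − 1 = 0.957874.

ω* = 1.957874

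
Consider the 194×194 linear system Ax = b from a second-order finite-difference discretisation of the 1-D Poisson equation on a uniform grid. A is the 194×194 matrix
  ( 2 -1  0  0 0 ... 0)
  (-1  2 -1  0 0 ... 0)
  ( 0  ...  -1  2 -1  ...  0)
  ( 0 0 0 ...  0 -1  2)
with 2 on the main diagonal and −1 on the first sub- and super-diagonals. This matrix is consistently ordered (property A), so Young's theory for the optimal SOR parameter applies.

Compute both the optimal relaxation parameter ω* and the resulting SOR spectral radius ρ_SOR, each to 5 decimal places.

n=194: λ(B_J) = 1 − λ(A)/2 = cos(kπ/195); k=1 gives ρ_J = 0.99987.
√(1 − cos²(π/195)) = sin(π/195) ≈ 0.016110.
ω* = 2/(1+0.016110) = 1.96829
ρ(B_{ω*}) = ω*−1 = 0.96829

ω* = 1.96829, ρ_SOR = 0.96829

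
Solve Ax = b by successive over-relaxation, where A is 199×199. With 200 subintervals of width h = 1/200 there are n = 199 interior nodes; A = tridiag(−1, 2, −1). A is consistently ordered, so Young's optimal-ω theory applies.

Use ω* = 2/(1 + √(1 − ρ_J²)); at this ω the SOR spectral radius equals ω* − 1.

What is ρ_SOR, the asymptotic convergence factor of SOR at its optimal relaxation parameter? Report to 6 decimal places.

ρ_SOR = 0.969071

With n=199, ρ(Jacobi) = cos(π/200) = 0.999877.
√(1 − cos²(π/200)) = sin(π/200) ≈ 0.0157073.
ω* = 2/(1 + 0.0157073) = 2/1.0157073 = 1.969071.
ρ(B_{ω*}) = ω*−1 = 0.969071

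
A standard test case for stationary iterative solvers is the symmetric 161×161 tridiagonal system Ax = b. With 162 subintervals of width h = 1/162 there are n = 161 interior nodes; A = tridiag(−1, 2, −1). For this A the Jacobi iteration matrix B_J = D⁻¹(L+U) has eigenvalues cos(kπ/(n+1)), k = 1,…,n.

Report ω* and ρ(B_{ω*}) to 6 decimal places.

ω* = 1.961955, ρ_SOR = 0.961955

ρ_J = max_k |cos(kπ/162)| = cos(π/162) = 0.999812
root = sin(π/162) = 0.0193913  (since 1−cos² = sin²).
[ω*] 2 ÷ (1 + 0.0193913) = 2 ÷ 1.0193913 = 1.961955.
[ρ_SOR] ω* − 1 = 0.961955.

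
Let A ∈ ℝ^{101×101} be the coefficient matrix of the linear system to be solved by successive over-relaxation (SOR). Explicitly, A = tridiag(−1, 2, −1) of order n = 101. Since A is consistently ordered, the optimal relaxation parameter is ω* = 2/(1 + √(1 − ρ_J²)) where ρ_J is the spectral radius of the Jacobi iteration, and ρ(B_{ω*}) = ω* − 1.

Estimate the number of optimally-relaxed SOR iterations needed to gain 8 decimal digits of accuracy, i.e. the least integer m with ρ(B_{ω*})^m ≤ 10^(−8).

[ρ_J] n=101: ρ(B_J) = cos(π/(n+1)) = cos(π/102) = 0.9995257.
√(1−ρ_J²) simplifies to sin(π/102) = 0.0307951.
Then 2/(1+√(1−ρ_J²)) = 2/(1+0.0307951); ω* = 2/1.0307951 = 1.9402498.
At ω = 1.9402498 every |λ(B_ω)| = ω−1, so ρ_SOR = 0.9402498.
Need (0.9402498)^m ≤ 10^(−8): m ≥ 8·ln10/|ln 0.9402498| = 18.4207/0.0616097 = 298.990 ⇒ m = 299.

m = 299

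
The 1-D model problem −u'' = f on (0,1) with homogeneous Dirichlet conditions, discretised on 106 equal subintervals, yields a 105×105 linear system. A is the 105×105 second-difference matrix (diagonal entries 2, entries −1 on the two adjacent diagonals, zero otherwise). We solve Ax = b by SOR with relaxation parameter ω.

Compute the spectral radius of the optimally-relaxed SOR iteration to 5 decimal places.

n=105: λ(B_J) = 1 − λ(A)/2 = cos(kπ/106); k=1 gives ρ_J = 0.99956.
√(1−ρ_J²) = |sin(π/106)| = 0.029633
Young: ω* = 2/(1+√(1−ρ_J²)) = 2/(1+0.029633) = 2/1.029633 = 1.94244.
ρ(B_{ω*}) = ω*−1 = 0.94244

ρ_SOR = 0.94244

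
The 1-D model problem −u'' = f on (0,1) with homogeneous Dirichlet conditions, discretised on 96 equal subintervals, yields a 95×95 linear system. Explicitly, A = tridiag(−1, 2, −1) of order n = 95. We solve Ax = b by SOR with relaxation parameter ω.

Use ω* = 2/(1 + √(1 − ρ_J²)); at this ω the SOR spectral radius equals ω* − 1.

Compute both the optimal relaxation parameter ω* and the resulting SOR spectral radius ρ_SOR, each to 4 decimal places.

spectrum of D⁻¹(L+U) = {cos(kπ/96) : 1≤k≤95}; ρ_J = cos(π/96) = 0.9995.
√(1−ρ_J²) simplifies to sin(π/96) = 0.03272.
[ω*] 2 ÷ (1 + 0.03272) = 2 ÷ 1.03272 = 1.9366.
ρ(B_{ω*}) = ω*−1 = 0.9366

ω* = 1.9366, ρ_SOR = 0.9366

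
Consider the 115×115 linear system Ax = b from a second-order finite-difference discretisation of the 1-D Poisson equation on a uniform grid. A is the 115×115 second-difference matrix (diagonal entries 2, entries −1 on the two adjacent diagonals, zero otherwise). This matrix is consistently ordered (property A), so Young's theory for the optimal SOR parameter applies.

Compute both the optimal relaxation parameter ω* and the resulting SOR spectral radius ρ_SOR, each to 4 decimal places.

B_J for the 115×115 system has eigenvalues cos(kπ/116); ρ_J = cos(π/116) = 0.9996.
√(1 − cos²(π/116)) = sin(π/116) ≈ 0.02708.
Then 2/(1+√(1−ρ_J²)) = 2/(1+0.02708); ω* = 2/1.02708 = 1.9473.
[ρ_SOR] ω* − 1 = 0.9473.

ω* = 1.9473, ρ_SOR = 0.9473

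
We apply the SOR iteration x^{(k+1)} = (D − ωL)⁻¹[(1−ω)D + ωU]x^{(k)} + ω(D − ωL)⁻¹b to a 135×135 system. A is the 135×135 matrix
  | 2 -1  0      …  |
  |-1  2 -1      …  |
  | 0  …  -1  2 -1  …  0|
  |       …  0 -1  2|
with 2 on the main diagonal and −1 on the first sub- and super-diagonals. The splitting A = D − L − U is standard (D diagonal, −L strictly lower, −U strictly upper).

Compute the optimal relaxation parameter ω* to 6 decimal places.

n=135: λ(B_J) = 1 − λ(A)/2 = cos(kπ/136); k=1 gives ρ_J = 0.999733.
1 − cos²(π/136) = sin²(π/136) ⇒ √(1−ρ_J²) = sin(π/136) = 0.0230979.
ω* = 2 / (1 + 0.0230979) = 2 / 1.0230979 ≈ 1.954847.
ρ_SOR = ω* − 1 ≈ 0.954847.

ω* = 1.954847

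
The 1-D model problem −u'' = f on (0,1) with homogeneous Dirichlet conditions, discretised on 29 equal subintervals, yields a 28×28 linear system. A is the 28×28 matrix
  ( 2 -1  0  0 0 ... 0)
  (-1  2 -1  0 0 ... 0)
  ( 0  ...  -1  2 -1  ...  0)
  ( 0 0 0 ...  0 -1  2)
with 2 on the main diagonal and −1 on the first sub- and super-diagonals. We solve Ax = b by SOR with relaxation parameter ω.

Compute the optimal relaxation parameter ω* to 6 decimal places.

[ρ_J] n=28: ρ(B_J) = cos(π/(n+1)) = cos(π/29) = 0.994138.
√(1−ρ_J²) simplifies to sin(π/29) = 0.1081190.
[ω*] 2 ÷ (1 + 0.1081190) = 2 ÷ 1.1081190 = 1.804860.
Hence ρ(B_{ω*}) = 1.804860 − 1 = 0.804860.

ω* = 1.804860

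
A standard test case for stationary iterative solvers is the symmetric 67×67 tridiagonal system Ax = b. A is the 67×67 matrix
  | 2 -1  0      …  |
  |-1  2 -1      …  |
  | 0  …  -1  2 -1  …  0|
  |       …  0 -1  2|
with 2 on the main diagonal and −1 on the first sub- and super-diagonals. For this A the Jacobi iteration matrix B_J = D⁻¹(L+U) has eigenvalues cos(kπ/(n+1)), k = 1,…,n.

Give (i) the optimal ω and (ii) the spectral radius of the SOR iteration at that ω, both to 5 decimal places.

B_J for the 67×67 system has eigenvalues cos(kπ/68); ρ_J = cos(π/68) = 0.99893.
root = sin(π/68) = 0.046183  (since 1−cos² = sin²).
So ω* = 2/1.046183 = 1.91171 (Young).
[ρ_SOR] ω* − 1 = 0.91171.

ω* = 1.91171, ρ_SOR = 0.91171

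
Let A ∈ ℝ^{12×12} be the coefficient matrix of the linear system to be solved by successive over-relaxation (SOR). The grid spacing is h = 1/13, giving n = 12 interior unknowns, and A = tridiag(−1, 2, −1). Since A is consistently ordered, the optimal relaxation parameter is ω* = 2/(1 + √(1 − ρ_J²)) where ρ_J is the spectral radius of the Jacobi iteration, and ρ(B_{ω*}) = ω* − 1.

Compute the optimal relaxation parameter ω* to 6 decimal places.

ω* = 1.613794

[ρ_J] n=12: ρ(B_J) = cos(π/(n+1)) = cos(π/13) = 0.970942.
1 − cos²(π/13) = sin²(π/13) ⇒ √(1−ρ_J²) = sin(π/13) = 0.2393157.
Then 2/(1+√(1−ρ_J²)) = 2/(1+0.2393157); ω* = 2/1.2393157 = 1.613794.
and ρ(B_{ω*}) = 1.613794 − 1 = 0.613794.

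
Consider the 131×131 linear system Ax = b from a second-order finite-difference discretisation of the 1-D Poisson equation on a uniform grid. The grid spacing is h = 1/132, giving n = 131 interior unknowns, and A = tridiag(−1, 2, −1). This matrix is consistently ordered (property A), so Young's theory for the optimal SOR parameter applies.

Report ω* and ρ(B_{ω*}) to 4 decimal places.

With n=131, ρ(Jacobi) = cos(π/132) = 0.9997.
1 − cos²(π/132) = sin²(π/132) ⇒ √(1−ρ_J²) = sin(π/132) = 0.02380.
Then 2/(1+√(1−ρ_J²)) = 2/(1+0.02380); ω* = 2/1.02380 = 1.9535.
ρ_SOR = ω* − 1 = 1.9535 − 1 = 0.9535.

ω* = 1.9535, ρ_SOR = 0.9535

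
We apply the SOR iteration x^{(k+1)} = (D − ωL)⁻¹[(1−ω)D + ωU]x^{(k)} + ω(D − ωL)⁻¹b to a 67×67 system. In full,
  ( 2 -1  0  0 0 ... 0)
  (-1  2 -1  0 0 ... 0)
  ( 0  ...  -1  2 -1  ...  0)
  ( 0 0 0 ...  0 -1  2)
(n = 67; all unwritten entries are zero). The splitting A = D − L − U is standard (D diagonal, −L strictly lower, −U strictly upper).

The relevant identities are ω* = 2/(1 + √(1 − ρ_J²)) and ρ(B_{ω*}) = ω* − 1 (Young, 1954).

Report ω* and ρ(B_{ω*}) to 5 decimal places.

ω* = 1.91171, ρ_SOR = 0.91171

With n=67, ρ(Jacobi) = cos(π/68) = 0.99893.
1 − cos²(π/68) = sin²(π/68) ⇒ √(1−ρ_J²) = sin(π/68) = 0.046183.
ω* = 2/(1+0.046183) = 1.91171
ρ_SOR = ω* − 1 = 1.91171 − 1 = 0.91171.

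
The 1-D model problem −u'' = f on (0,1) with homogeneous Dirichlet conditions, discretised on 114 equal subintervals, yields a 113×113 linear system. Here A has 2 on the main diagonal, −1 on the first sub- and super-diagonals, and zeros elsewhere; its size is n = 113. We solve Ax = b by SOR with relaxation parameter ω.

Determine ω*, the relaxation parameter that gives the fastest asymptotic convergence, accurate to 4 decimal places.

ω* = 1.9464

B_J for the 113×113 system has eigenvalues cos(kπ/114); ρ_J = cos(π/114) = 0.9996.
root = sin(π/114) = 0.02755  (since 1−cos² = sin²).
ω* = 2 / (1 + 0.02755) = 2 / 1.02755 ≈ 1.9464.
Hence ρ(B_{ω*}) = 1.9464 − 1 = 0.9464.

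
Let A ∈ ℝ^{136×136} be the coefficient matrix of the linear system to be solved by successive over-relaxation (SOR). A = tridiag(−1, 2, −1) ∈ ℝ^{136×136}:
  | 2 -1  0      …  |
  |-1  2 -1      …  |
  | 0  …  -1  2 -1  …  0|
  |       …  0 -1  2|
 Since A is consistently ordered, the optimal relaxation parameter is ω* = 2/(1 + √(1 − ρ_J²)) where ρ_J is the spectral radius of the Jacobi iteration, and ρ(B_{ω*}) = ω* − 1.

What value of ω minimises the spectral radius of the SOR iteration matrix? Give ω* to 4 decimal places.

ω* = 1.9552

[ρ_J] n=136: ρ(B_J) = cos(π/(n+1)) = cos(π/137) = 0.9997.
√(1−ρ_J²) = |sin(π/137)| = 0.02293
Then 2/(1+√(1−ρ_J²)) = 2/(1+0.02293); ω* = 2/1.02293 = 1.9552.
ρ(B_{ω*}) = ω*−1 = 0.9552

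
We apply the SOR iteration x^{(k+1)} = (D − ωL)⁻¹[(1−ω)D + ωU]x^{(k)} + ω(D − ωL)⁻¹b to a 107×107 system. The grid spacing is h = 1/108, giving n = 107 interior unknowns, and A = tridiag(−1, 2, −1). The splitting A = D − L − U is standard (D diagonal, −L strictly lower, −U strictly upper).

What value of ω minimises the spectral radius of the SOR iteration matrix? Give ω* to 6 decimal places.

ω* = 1.943475

n=107: λ(B_J) = 1 − λ(A)/2 = cos(kπ/108); k=1 gives ρ_J = 0.999577.
1 − cos²(π/108) = sin²(π/108) ⇒ √(1−ρ_J²) = sin(π/108) = 0.0290847.
Then 2/(1+√(1−ρ_J²)) = 2/(1+0.0290847); ω* = 2/1.0290847 = 1.943475.
ρ_SOR = ω* − 1 = 1.943475 − 1 = 0.943475.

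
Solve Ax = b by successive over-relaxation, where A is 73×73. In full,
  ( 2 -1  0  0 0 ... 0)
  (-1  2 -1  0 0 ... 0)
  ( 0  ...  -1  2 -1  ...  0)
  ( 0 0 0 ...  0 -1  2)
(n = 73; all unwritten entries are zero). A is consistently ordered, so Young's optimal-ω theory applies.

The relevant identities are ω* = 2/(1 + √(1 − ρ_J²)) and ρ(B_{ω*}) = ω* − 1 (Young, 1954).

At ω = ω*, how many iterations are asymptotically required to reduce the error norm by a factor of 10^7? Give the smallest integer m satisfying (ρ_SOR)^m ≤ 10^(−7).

m = 190

spectrum of D⁻¹(L+U) = {cos(kπ/74) : 1≤k≤73}; ρ_J = cos(π/74) = 0.9990990.
root = sin(π/74) = 0.0424412  (since 1−cos² = sin²).
ω* = 2 / (1 + 0.0424412) = 2 / 1.0424412 ≈ 1.9185734.
and ρ(B_{ω*}) = 1.9185734 − 1 = 0.9185734.
For 7 digits: m = 7·ln10 / (−ln 0.9185734) = 16.1181/0.0849335 = 189.773; round up → m = 190.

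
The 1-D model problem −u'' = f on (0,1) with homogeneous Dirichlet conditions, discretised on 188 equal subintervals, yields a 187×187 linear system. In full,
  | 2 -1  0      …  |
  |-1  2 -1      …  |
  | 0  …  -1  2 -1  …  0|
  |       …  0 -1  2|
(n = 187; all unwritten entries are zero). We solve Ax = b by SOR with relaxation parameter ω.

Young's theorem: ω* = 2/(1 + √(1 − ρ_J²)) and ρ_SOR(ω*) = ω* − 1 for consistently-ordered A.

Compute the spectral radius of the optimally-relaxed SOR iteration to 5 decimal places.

ρ_SOR = 0.96713

B_J for the 187×187 system has eigenvalues cos(kπ/188); ρ_J = cos(π/188) = 0.99986.
1 − cos²(π/188) = sin²(π/188) ⇒ √(1−ρ_J²) = sin(π/188) = 0.016710.
Young: ω* = 2/(1+√(1−ρ_J²)) = 2/(1+0.016710) = 2/1.016710 = 1.96713.
ρ_SOR = ω* − 1 ≈ 0.96713.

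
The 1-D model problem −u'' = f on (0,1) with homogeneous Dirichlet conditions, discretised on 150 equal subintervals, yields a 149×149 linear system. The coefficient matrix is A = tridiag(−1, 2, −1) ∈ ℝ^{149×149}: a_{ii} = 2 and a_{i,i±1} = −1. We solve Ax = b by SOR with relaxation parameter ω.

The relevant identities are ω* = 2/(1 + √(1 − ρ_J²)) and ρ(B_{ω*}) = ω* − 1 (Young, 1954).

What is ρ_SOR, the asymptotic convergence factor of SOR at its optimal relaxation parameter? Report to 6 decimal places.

ρ_SOR = 0.958974

spectrum of D⁻¹(L+U) = {cos(kπ/150) : 1≤k≤149}; ρ_J = cos(π/150) = 0.999781.
√(1 − cos²(π/150)) = sin(π/150) ≈ 0.0209424.
ω* = 2/(1+0.0209424) = 1.958974
[ρ_SOR] ω* − 1 = 0.958974.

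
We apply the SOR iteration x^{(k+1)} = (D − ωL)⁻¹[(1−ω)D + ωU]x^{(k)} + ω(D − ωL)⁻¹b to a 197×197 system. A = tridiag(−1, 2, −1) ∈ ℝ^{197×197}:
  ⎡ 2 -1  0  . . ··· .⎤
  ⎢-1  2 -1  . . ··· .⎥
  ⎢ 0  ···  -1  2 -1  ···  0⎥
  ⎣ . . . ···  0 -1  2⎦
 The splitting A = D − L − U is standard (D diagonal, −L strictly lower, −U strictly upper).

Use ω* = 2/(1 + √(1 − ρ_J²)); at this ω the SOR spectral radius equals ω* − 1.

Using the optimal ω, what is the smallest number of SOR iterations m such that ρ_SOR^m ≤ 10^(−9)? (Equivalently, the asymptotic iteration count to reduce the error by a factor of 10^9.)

½·tridiag(1,0,1) at n=197: λ_k = cos(kπ/198); max |λ| at k=1 ⇒ ρ_J = cos(π/198) ≈ 0.9998741.
root = sin(π/198) = 0.0158660  (since 1−cos² = sin²).
[ω*] 2 ÷ (1 + 0.0158660) = 2 ÷ 1.0158660 = 1.9687636.
ρ_SOR = ω* − 1 = 1.9687636 − 1 = 0.9687636.
Need (0.9687636)^m ≤ 10^(−9): m ≥ 9·ln10/|ln 0.9687636| = 20.7233/0.0317347 = 653.017 ⇒ m = 654.

m = 654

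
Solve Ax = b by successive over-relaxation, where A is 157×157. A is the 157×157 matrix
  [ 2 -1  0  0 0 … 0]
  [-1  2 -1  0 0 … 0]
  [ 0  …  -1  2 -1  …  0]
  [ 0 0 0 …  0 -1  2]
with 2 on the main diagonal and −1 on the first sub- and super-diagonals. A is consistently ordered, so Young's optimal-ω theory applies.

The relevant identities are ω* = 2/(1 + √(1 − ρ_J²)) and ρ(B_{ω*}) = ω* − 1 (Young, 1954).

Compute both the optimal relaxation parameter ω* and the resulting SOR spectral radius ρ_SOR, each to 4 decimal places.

ω* = 1.9610, ρ_SOR = 0.9610

With n=157, ρ(Jacobi) = cos(π/158) = 0.9998.
√(1 − cos²(π/158)) = sin(π/158) ≈ 0.01988.
[ω*] 2 ÷ (1 + 0.01988) = 2 ÷ 1.01988 = 1.9610.
and ρ(B_{ω*}) = 1.9610 − 1 = 0.9610.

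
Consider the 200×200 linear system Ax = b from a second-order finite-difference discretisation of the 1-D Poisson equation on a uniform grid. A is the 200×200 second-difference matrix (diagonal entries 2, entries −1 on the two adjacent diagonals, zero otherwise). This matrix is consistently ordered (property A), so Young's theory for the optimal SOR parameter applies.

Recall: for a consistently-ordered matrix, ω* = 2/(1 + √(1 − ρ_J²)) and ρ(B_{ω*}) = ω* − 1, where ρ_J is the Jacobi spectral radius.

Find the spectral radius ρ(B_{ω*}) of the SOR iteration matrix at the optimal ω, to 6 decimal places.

With n=200, ρ(Jacobi) = cos(π/201) = 0.999878.
root = sin(π/201) = 0.0156292  (since 1−cos² = sin²).
Young: ω* = 2/(1+√(1−ρ_J²)) = 2/(1+0.0156292) = 2/1.0156292 = 1.969223.
and ρ(B_{ω*}) = 1.969223 − 1 = 0.969223.

ρ_SOR = 0.969223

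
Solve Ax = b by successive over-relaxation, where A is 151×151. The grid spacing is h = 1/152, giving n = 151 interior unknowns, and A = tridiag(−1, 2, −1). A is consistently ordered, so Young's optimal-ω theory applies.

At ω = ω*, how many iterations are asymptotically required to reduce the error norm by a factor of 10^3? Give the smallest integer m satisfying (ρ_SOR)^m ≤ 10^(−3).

m = 168

With n=151, ρ(Jacobi) = cos(π/152) = 0.9997864.
root = sin(π/152) = 0.0206669  (since 1−cos² = sin²).
ω* = 2 / (1 + 0.0206669) = 2 / 1.0206669 ≈ 1.9595031.
and ρ(B_{ω*}) = 1.9595031 − 1 = 0.9595031.
Need (0.9595031)^m ≤ 10^(−3): m ≥ 3·ln10/|ln 0.9595031| = 6.90776/0.0413397 = 167.097 ⇒ m = 168.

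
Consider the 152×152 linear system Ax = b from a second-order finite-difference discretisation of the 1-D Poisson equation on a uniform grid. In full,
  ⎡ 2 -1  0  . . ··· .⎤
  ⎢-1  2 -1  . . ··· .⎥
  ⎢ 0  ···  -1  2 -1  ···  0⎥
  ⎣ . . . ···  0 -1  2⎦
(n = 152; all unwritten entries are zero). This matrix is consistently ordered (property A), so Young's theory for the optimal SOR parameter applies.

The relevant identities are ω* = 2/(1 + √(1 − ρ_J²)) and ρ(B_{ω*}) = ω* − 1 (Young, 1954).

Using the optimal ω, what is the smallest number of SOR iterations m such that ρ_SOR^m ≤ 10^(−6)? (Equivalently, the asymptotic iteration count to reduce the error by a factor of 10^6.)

m = 337

[ρ_J] n=152: ρ(B_J) = cos(π/(n+1)) = cos(π/153) = 0.9997892.
root = sin(π/153) = 0.0205318  (since 1−cos² = sin²).
So ω* = 2/1.0205318 = 1.9597625 (Young).
[ρ_SOR] ω* − 1 = 0.9597625.
m ≥ 6·ln10 / (−ln 0.9597625) = 336.394; smallest integer m = 337.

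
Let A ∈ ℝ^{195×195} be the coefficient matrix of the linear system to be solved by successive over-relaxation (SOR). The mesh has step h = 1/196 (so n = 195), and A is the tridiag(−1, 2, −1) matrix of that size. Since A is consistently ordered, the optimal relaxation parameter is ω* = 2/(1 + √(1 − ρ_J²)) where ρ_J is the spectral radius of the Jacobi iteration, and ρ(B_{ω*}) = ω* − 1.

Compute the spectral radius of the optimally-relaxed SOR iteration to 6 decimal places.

[ρ_J] n=195: ρ(B_J) = cos(π/(n+1)) = cos(π/196) = 0.999872.
root = sin(π/196) = 0.0160278  (since 1−cos² = sin²).
[ω*] 2 ÷ (1 + 0.0160278) = 2 ÷ 1.0160278 = 1.968450.
Hence ρ(B_{ω*}) = 1.968450 − 1 = 0.968450.

ρ_SOR = 0.968450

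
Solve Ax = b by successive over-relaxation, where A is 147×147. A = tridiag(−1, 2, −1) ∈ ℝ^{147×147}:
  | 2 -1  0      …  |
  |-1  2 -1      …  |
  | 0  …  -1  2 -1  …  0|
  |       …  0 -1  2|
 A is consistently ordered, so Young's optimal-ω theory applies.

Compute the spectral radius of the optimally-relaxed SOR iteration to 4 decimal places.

ρ_J = max_k |cos(kπ/148)| = cos(π/148) = 0.9998
√(1 − cos²(π/148)) = sin(π/148) ≈ 0.02123.
Young: ω* = 2/(1+√(1−ρ_J²)) = 2/(1+0.02123) = 2/1.02123 = 1.9584.
ρ(B_{ω*}) = ω*−1 = 0.9584

ρ_SOR = 0.9584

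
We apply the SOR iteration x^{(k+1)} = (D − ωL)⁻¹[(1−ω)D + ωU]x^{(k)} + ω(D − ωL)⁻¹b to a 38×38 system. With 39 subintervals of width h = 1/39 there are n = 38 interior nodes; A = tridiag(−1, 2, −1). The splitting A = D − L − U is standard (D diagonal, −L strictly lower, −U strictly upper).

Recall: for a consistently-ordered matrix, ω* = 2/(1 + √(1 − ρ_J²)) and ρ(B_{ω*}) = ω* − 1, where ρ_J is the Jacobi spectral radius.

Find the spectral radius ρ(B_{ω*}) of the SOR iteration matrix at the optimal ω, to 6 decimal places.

spectrum of D⁻¹(L+U) = {cos(kπ/39) : 1≤k≤38}; ρ_J = cos(π/39) = 0.996757.
root = sin(π/39) = 0.0804666  (since 1−cos² = sin²).
ω* = 2/(1+0.0804666) = 1.851052
Hence ρ(B_{ω*}) = 1.851052 − 1 = 0.851052.

ρ_SOR = 0.851052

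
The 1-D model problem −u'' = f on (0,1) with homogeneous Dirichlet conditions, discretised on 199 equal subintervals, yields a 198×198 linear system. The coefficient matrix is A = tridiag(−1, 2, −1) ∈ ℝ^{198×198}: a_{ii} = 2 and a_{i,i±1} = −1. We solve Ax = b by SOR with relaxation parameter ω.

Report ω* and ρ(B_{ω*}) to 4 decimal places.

spectrum of D⁻¹(L+U) = {cos(kπ/199) : 1≤k≤198}; ρ_J = cos(π/199) = 0.9999.
√(1−ρ_J²) simplifies to sin(π/199) = 0.01579.
ω* = 2/(1 + 0.01579) = 2/1.01579 = 1.9689.
At ω = 1.9689 every |λ(B_ω)| = ω−1, so ρ_SOR = 0.9689.

ω* = 1.9689, ρ_SOR = 0.9689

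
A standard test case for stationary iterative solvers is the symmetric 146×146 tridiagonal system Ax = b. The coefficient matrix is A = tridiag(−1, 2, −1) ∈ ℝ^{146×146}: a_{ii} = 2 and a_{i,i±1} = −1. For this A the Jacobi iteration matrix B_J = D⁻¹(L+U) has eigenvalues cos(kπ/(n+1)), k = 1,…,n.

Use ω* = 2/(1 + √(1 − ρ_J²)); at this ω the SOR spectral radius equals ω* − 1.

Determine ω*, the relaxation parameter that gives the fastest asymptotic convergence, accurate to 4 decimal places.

B_J for the 146×146 system has eigenvalues cos(kπ/147); ρ_J = cos(π/147) = 0.9998.
root = sin(π/147) = 0.02137  (since 1−cos² = sin²).
ω* = 2/(1 + 0.02137) = 2/1.02137 = 1.9582.
Hence ρ(B_{ω*}) = 1.9582 − 1 = 0.9582.

ω* = 1.9582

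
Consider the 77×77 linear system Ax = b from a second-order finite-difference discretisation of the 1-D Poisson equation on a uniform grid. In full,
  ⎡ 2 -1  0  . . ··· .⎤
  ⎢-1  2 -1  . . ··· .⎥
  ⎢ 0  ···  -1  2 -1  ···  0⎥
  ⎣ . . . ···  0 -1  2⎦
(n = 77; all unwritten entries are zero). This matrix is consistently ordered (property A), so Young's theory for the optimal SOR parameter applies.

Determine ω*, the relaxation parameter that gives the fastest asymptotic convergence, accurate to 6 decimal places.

ω* = 1.922585

spectrum of D⁻¹(L+U) = {cos(kπ/78) : 1≤k≤77}; ρ_J = cos(π/78) = 0.999189.
√(1−ρ_J²) simplifies to sin(π/78) = 0.0402659.
ω* = 2 / (1 + 0.0402659) = 2 / 1.0402659 ≈ 1.922585.
and ρ(B_{ω*}) = 1.922585 − 1 = 0.922585.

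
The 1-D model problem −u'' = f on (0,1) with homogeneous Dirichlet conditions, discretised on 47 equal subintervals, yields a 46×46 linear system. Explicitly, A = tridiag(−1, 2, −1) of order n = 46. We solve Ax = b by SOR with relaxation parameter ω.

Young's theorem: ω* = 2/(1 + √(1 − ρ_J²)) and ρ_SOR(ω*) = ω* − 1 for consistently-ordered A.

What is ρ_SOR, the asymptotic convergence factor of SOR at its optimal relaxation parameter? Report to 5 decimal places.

n=46: λ(B_J) = 1 − λ(A)/2 = cos(kπ/47); k=1 gives ρ_J = 0.99777.
1 − cos²(π/47) = sin²(π/47) ⇒ √(1−ρ_J²) = sin(π/47) = 0.066793.
[ω*] 2 ÷ (1 + 0.066793) = 2 ÷ 1.066793 = 1.87478.
ρ_SOR = ω* − 1 ≈ 0.87478.

ρ_SOR = 0.87478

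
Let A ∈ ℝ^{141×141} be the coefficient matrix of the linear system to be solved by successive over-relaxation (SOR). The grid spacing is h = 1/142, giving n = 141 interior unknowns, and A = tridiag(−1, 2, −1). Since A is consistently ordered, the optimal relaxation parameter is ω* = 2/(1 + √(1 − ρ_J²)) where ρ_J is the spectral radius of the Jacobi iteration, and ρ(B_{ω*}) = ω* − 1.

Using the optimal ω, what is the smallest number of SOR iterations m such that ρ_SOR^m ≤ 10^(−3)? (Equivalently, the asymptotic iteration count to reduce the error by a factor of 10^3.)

m = 157

spectrum of D⁻¹(L+U) = {cos(kπ/142) : 1≤k≤141}; ρ_J = cos(π/142) = 0.9997553.
root = sin(π/142) = 0.0221221  (since 1−cos² = sin²).
ω* = 2 / (1 + 0.0221221) = 2 / 1.0221221 ≈ 1.9567134.
Hence ρ(B_{ω*}) = 1.9567134 − 1 = 0.9567134.
(0.9567134)^m ≤ 10^{−3}  ⇒  m·ln(0.9567134) ≤ −3·ln10  ⇒  m ≥ 156.103  ⇒  m = 157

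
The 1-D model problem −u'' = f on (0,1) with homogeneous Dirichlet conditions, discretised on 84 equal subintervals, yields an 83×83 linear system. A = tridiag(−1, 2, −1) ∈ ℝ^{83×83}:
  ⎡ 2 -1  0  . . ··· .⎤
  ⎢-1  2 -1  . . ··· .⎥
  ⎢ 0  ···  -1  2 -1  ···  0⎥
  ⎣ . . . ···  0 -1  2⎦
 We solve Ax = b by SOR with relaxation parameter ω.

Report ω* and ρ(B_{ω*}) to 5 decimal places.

ω* = 1.92791, ρ_SOR = 0.92791

B_J for the 83×83 system has eigenvalues cos(kπ/84); ρ_J = cos(π/84) = 0.99930.
root = sin(π/84) = 0.037391  (since 1−cos² = sin²).
ω* = 2/(1 + 0.037391) = 2/1.037391 = 1.92791.
ρ(B_{ω*}) = ω*−1 = 0.92791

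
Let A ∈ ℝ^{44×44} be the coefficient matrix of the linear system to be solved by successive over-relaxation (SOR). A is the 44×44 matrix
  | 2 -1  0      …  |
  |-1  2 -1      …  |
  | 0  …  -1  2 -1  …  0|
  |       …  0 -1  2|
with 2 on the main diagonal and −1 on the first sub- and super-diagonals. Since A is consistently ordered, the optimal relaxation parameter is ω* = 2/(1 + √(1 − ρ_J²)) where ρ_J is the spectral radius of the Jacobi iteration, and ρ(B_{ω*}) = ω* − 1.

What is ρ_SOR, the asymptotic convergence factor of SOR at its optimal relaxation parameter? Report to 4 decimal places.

ρ_SOR = 0.8696

ρ_J = max_k |cos(kπ/45)| = cos(π/45) = 0.9976
1 − cos²(π/45) = sin²(π/45) ⇒ √(1−ρ_J²) = sin(π/45) = 0.06976.
ω* = 2/(1 + 0.06976) = 2/1.06976 = 1.8696.
ρ_SOR = ω* − 1 = 1.8696 − 1 = 0.8696.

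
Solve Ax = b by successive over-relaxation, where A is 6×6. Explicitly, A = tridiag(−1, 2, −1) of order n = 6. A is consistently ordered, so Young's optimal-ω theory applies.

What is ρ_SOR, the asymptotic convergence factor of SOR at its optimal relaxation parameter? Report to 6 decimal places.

ρ_SOR = 0.394813

n=6: λ(B_J) = 1 − λ(A)/2 = cos(kπ/7); k=1 gives ρ_J = 0.900969.
√(1 − cos²(π/7)) = sin(π/7) ≈ 0.4338837.
ω* = 2/(1 + 0.4338837) = 2/1.4338837 = 1.394813.
ρ_SOR = ω* − 1 ≈ 0.394813.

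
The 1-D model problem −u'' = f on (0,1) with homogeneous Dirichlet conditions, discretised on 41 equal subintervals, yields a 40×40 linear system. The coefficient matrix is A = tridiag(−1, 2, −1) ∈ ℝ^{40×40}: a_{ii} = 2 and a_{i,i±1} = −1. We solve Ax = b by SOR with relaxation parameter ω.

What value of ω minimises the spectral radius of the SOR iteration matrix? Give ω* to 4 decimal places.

spectrum of D⁻¹(L+U) = {cos(kπ/41) : 1≤k≤40}; ρ_J = cos(π/41) = 0.9971.
√(1−ρ_J²) = |sin(π/41)| = 0.07655
Then 2/(1+√(1−ρ_J²)) = 2/(1+0.07655); ω* = 2/1.07655 = 1.8578.
ρ_SOR = ω* − 1 ≈ 0.8578.

ω* = 1.8578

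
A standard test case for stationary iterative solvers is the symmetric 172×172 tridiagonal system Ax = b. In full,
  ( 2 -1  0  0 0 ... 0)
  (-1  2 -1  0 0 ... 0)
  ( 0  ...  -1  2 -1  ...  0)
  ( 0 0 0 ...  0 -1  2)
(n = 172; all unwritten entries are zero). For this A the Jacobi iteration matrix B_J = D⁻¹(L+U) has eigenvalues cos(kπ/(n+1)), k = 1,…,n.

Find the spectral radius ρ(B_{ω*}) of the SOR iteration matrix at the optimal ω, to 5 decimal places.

ρ_J = max_k |cos(kπ/173)| = cos(π/173) = 0.99984
root = sin(π/173) = 0.018158  (since 1−cos² = sin²).
ω* = 2 / (1 + 0.018158) = 2 / 1.018158 ≈ 1.96433.
Hence ρ(B_{ω*}) = 1.96433 − 1 = 0.96433.

ρ_SOR = 0.96433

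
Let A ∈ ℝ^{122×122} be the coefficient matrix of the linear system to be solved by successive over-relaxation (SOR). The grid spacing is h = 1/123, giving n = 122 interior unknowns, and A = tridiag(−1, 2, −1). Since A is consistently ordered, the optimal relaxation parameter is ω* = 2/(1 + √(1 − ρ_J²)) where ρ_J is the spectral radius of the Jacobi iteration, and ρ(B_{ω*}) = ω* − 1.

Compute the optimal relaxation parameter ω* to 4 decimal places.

ω* = 1.9502

[ρ_J] n=122: ρ(B_J) = cos(π/(n+1)) = cos(π/123) = 0.9997.
√(1−ρ_J²) simplifies to sin(π/123) = 0.02554.
So ω* = 2/1.02554 = 1.9502 (Young).
Hence ρ(B_{ω*}) = 1.9502 − 1 = 0.9502.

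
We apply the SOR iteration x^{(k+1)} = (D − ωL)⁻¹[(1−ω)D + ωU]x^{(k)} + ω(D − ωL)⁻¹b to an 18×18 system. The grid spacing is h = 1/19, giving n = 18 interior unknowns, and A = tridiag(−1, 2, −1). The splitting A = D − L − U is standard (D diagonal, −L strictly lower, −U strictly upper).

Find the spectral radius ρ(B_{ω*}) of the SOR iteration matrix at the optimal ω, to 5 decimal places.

[ρ_J] n=18: ρ(B_J) = cos(π/(n+1)) = cos(π/19) = 0.98636.
1 − cos²(π/19) = sin²(π/19) ⇒ √(1−ρ_J²) = sin(π/19) = 0.164595.
Then 2/(1+√(1−ρ_J²)) = 2/(1+0.164595); ω* = 2/1.164595 = 1.71734.
[ρ_SOR] ω* − 1 = 0.71734.

ρ_SOR = 0.71734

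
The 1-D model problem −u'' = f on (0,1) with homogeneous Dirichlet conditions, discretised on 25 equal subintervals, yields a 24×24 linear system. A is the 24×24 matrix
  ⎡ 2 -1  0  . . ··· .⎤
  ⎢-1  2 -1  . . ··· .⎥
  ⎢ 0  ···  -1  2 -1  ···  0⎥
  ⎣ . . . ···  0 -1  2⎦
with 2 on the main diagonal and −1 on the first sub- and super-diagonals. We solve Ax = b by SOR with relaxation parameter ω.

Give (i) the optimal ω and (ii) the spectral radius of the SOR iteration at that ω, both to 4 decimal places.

ω* = 1.7773, ρ_SOR = 0.7773

With n=24, ρ(Jacobi) = cos(π/25) = 0.9921.
root = sin(π/25) = 0.12533  (since 1−cos² = sin²).
So ω* = 2/1.12533 = 1.7773 (Young).
ρ_SOR = ω* − 1 = 1.7773 − 1 = 0.7773.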